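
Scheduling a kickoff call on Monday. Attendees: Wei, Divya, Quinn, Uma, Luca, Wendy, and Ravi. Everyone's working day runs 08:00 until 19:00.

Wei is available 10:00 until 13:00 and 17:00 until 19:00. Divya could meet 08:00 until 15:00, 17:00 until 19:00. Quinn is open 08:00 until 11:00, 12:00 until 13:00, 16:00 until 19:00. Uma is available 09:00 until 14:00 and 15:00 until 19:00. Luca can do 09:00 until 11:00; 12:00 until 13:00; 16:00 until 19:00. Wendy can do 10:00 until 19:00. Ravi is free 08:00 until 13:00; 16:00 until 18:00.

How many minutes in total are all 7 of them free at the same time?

Wei ∩ Divya: 10:00-13:00, 17:00-19:00.
Wei ∩ Divya ∩ Quinn: 10:00-11:00, 12:00-13:00, 17:00-19:00.
Wei ∩ Divya ∩ Quinn ∩ Uma: 10:00-11:00, 12:00-13:00, 17:00-19:00.
Wei ∩ Divya ∩ Quinn ∩ Uma ∩ Luca: 10:00-11:00, 12:00-13:00, 17:00-19:00.
Wei ∩ Divya ∩ Quinn ∩ Uma ∩ Luca ∩ Wendy: 10:00-11:00, 12:00-13:00, 17:00-19:00.
Wei ∩ Divya ∩ Quinn ∩ Uma ∩ Luca ∩ Wendy ∩ Ravi: 10:00-11:00, 12:00-13:00, 17:00-18:00.
Summing the common windows: 60 + 60 + 60 = 180 minutes.

180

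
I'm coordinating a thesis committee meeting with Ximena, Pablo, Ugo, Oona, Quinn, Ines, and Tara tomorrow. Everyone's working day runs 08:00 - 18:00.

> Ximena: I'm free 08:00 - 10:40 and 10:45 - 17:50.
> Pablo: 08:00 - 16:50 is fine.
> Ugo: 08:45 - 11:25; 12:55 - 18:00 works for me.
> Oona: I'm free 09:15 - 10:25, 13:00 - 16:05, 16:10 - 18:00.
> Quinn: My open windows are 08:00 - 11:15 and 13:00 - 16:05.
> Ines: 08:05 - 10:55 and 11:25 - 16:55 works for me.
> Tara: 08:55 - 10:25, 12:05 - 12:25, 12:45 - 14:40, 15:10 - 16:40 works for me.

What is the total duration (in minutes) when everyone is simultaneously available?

225

Ximena ∩ Pablo: 08:00-10:40, 10:45-16:50.
Ximena ∩ Pablo ∩ Ugo: 08:45-10:40, 10:45-11:25, 12:55-16:50.
Ximena ∩ Pablo ∩ Ugo ∩ Oona: 09:15-10:25, 13:00-16:05, 16:10-16:50.
Ximena ∩ Pablo ∩ Ugo ∩ Oona ∩ Quinn: 09:15-10:25, 13:00-16:05.
Ximena ∩ Pablo ∩ Ugo ∩ Oona ∩ Quinn ∩ Ines: 09:15-10:25, 13:00-16:05.
Ximena ∩ Pablo ∩ Ugo ∩ Oona ∩ Quinn ∩ Ines ∩ Tara: 09:15-10:25, 13:00-14:40, 15:10-16:05.
Summing the common windows: 70 + 100 + 55 = 225 minutes.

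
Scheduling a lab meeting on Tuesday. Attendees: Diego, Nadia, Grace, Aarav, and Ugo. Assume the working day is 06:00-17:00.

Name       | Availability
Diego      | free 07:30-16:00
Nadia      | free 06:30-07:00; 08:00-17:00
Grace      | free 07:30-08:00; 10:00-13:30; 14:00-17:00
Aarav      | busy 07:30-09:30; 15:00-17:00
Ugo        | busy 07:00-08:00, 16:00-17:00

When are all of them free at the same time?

10:00-13:30, 14:00-15:00

Diego free: 07:30-16:00.
Nadia free: 06:30-07:00, 08:00-17:00.
Grace free: 07:30-08:00, 10:00-13:30, 14:00-17:00.
Aarav free: 06:00-07:30, 09:30-15:00 (invert busy blocks within the working day).
Ugo free: 06:00-07:00, 08:00-16:00 (invert busy blocks within the working day).
Diego ∩ Nadia: 08:00-16:00.
Diego ∩ Nadia ∩ Grace: 10:00-13:30, 14:00-16:00.
Diego ∩ Nadia ∩ Grace ∩ Aarav: 10:00-13:30, 14:00-15:00.
Diego ∩ Nadia ∩ Grace ∩ Aarav ∩ Ugo: 10:00-13:30, 14:00-15:00.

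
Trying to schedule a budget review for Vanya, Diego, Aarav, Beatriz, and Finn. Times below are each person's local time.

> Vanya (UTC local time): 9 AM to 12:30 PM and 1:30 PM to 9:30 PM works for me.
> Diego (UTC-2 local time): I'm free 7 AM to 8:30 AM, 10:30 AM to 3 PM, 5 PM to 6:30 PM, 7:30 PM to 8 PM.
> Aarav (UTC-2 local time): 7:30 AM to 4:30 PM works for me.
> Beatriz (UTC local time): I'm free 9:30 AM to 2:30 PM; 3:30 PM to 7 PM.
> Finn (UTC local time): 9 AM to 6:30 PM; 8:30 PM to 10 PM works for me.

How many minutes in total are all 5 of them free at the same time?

Vanya in UTC: 09:00-12:30, 13:30-21:30.
Diego in UTC: 09:00-10:30, 12:30-17:00, 19:00-20:30, 21:30-22:00 (add 2h to convert from UTC-2).
Aarav in UTC: 09:30-18:30 (add 2h to convert from UTC-2).
Beatriz in UTC: 09:30-14:30, 15:30-19:00.
Finn in UTC: 09:00-18:30, 20:30-22:00.
Vanya ∩ Diego: 09:00-10:30, 13:30-17:00, 19:00-20:30.
Vanya ∩ Diego ∩ Aarav: 09:30-10:30, 13:30-17:00.
Vanya ∩ Diego ∩ Aarav ∩ Beatriz: 09:30-10:30, 13:30-14:30, 15:30-17:00.
Vanya ∩ Diego ∩ Aarav ∩ Beatriz ∩ Finn: 09:30-10:30, 13:30-14:30, 15:30-17:00.
Those are the intersection windows.
Summing the common windows: 60 + 60 + 90 = 210 minutes.

210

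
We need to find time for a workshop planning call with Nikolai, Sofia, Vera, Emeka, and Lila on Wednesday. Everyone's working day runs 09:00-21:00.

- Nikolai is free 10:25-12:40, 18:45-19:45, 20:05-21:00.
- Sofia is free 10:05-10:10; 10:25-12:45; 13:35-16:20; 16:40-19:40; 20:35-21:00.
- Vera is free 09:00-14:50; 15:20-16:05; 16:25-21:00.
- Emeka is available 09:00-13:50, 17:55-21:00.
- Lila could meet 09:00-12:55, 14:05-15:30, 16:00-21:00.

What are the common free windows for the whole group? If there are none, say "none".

Nikolai ∩ Sofia: 10:25-12:40, 18:45-19:40, 20:35-21:00.
Nikolai ∩ Sofia ∩ Vera: 10:25-12:40, 18:45-19:40, 20:35-21:00.
Nikolai ∩ Sofia ∩ Vera ∩ Emeka: 10:25-12:40, 18:45-19:40, 20:35-21:00.
Nikolai ∩ Sofia ∩ Vera ∩ Emeka ∩ Lila: 10:25-12:40, 18:45-19:40, 20:35-21:00.

10:25-12:40, 18:45-19:40, 20:35-21:00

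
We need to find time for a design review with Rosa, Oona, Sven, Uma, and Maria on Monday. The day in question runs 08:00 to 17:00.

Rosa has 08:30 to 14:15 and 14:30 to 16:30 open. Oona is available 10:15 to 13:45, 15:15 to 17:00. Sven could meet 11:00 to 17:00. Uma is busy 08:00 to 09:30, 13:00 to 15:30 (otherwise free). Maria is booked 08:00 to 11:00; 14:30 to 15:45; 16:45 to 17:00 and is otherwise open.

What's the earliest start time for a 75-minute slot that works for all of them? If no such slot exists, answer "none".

11:00

Rosa free: 08:30-14:15, 14:30-16:30.
Oona free: 10:15-13:45, 15:15-17:00.
Sven free: 11:00-17:00.
Uma free: 09:30-13:00, 15:30-17:00 (invert busy blocks within the working day).
Maria free: 11:00-14:30, 15:45-16:45 (invert busy blocks within the working day).
Rosa ∩ Oona: 10:15-13:45, 15:15-16:30.
Rosa ∩ Oona ∩ Sven: 11:00-13:45, 15:15-16:30.
Rosa ∩ Oona ∩ Sven ∩ Uma: 11:00-13:00, 15:30-16:30.
Rosa ∩ Oona ∩ Sven ∩ Uma ∩ Maria: 11:00-13:00, 15:45-16:30.
The first common window of at least 75 minutes is 11:00-13:00, so the earliest start is 11:00.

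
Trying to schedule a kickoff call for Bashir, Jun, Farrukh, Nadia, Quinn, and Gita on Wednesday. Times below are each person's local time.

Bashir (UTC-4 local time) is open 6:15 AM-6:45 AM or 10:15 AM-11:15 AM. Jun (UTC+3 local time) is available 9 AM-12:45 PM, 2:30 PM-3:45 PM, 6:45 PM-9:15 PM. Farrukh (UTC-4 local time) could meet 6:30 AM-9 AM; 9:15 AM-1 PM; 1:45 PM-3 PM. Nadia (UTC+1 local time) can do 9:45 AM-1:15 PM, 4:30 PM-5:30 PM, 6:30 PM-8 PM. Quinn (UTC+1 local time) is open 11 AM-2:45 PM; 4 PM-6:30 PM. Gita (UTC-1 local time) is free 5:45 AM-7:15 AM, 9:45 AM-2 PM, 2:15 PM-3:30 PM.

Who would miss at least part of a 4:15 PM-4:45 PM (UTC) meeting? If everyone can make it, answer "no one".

Bashir in UTC: 10:15-10:45, 14:15-15:15 (add 4h to convert from UTC-4).
Jun in UTC: 06:00-09:45, 11:30-12:45, 15:45-18:15 (subtract 3h to convert from UTC+3).
Farrukh in UTC: 10:30-13:00, 13:15-17:00, 17:45-19:00 (add 4h to convert from UTC-4).
Nadia in UTC: 08:45-12:15, 15:30-16:30, 17:30-19:00 (subtract 1h to convert from UTC+1).
Quinn in UTC: 10:00-13:45, 15:00-17:30 (subtract 1h to convert from UTC+1).
Gita in UTC: 06:45-08:15, 10:45-15:00, 15:15-16:30 (add 1h to convert from UTC-1).
Bashir: not fully free for 16:15-16:45. Jun: free for 16:15-16:45. Farrukh: free for 16:15-16:45. Nadia: not fully free for 16:15-16:45. Quinn: free for 16:15-16:45. Gita: not fully free for 16:15-16:45.

Bashir, Gita, Nadia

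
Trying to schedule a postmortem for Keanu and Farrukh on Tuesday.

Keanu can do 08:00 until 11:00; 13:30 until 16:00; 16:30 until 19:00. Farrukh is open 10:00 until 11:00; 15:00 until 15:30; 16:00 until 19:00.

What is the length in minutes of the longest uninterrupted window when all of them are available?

150

Keanu ∩ Farrukh: 10:00-11:00, 15:00-15:30, 16:30-19:00.
The longest is 16:30-19:00 at 150 minutes.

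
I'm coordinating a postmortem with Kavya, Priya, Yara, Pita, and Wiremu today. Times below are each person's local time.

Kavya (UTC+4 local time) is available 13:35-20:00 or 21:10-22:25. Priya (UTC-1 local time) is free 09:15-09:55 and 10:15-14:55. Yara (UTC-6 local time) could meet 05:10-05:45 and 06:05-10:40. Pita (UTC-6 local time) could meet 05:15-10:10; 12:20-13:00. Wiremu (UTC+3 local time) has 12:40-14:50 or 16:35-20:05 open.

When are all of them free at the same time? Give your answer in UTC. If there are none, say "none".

Kavya in UTC: 09:35-16:00, 17:10-18:25 (subtract 4h to convert from UTC+4).
Priya in UTC: 10:15-10:55, 11:15-15:55 (add 1h to convert from UTC-1).
Yara in UTC: 11:10-11:45, 12:05-16:40 (add 6h to convert from UTC-6).
Pita in UTC: 11:15-16:10, 18:20-19:00 (add 6h to convert from UTC-6).
Wiremu in UTC: 09:40-11:50, 13:35-17:05 (subtract 3h to convert from UTC+3).
Kavya ∩ Priya: 10:15-10:55, 11:15-15:55.
Kavya ∩ Priya ∩ Yara: 11:15-11:45, 12:05-15:55.
Kavya ∩ Priya ∩ Yara ∩ Pita: 11:15-11:45, 12:05-15:55.
Kavya ∩ Priya ∩ Yara ∩ Pita ∩ Wiremu: 11:15-11:45, 13:35-15:55.

11:15-11:45, 13:35-15:55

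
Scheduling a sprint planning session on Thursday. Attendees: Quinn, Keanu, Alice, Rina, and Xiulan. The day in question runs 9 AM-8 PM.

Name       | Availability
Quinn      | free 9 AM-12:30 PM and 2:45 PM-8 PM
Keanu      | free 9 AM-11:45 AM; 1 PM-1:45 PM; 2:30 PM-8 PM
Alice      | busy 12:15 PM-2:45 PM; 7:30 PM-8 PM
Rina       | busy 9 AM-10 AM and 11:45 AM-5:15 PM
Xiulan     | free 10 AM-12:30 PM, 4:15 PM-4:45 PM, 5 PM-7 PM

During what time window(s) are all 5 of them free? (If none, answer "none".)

10:00-11:45, 17:15-19:00

Quinn free: 09:00-12:30, 14:45-20:00.
Keanu free: 09:00-11:45, 13:00-13:45, 14:30-20:00.
Alice free: 09:00-12:15, 14:45-19:30 (invert busy blocks within the working day).
Rina free: 10:00-11:45, 17:15-20:00 (invert busy blocks within the working day).
Xiulan free: 10:00-12:30, 16:15-16:45, 17:00-19:00.
Quinn ∩ Keanu: 09:00-11:45, 14:45-20:00.
Quinn ∩ Keanu ∩ Alice: 09:00-11:45, 14:45-19:30.
Quinn ∩ Keanu ∩ Alice ∩ Rina: 10:00-11:45, 17:15-19:30.
Quinn ∩ Keanu ∩ Alice ∩ Rina ∩ Xiulan: 10:00-11:45, 17:15-19:00.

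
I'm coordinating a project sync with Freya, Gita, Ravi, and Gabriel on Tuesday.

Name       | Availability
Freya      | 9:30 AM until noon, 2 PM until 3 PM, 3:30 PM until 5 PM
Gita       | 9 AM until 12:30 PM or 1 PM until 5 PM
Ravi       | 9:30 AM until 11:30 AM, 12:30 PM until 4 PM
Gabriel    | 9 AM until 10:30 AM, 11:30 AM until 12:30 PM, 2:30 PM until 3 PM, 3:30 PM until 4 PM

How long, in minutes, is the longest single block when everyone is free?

60

Freya ∩ Gita: 09:30-12:00, 14:00-15:00, 15:30-17:00.
Freya ∩ Gita ∩ Ravi: 09:30-11:30, 14:00-15:00, 15:30-16:00.
Freya ∩ Gita ∩ Ravi ∩ Gabriel: 09:30-10:30, 14:30-15:00, 15:30-16:00.
The longest is 09:30-10:30 at 60 minutes.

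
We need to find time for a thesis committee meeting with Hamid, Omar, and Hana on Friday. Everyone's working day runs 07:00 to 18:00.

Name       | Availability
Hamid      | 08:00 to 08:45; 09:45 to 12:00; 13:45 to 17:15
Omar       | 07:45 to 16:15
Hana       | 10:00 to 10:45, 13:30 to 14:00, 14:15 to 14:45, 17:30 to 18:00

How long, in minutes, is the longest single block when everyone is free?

45

Hamid ∩ Omar: 08:00-08:45, 09:45-12:00, 13:45-16:15.
Hamid ∩ Omar ∩ Hana: 10:00-10:45, 13:45-14:00, 14:15-14:45.
The longest is 10:00-10:45 at 45 minutes.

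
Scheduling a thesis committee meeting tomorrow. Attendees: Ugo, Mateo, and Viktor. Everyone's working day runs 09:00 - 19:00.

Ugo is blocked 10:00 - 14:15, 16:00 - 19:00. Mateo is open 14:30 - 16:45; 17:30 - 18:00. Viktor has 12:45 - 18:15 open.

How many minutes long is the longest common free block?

Ugo free: 09:00-10:00, 14:15-16:00 (invert busy blocks within the working day).
Mateo free: 14:30-16:45, 17:30-18:00.
Viktor free: 12:45-18:15.
Ugo ∩ Mateo: 14:30-16:00.
Ugo ∩ Mateo ∩ Viktor: 14:30-16:00.
So the common availability across everyone is 14:30-16:00.
The longest is 14:30-16:00 at 90 minutes.

90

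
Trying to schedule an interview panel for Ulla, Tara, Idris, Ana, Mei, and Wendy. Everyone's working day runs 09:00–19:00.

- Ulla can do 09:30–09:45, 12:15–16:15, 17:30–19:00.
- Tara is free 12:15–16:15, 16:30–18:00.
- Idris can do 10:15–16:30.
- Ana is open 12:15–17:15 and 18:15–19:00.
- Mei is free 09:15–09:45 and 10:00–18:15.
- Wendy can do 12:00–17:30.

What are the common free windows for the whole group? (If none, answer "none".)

12:15-16:15

Ulla ∩ Tara: 12:15-16:15, 17:30-18:00.
Ulla ∩ Tara ∩ Idris: 12:15-16:15.
Ulla ∩ Tara ∩ Idris ∩ Ana: 12:15-16:15.
Ulla ∩ Tara ∩ Idris ∩ Ana ∩ Mei: 12:15-16:15.
Ulla ∩ Tara ∩ Idris ∩ Ana ∩ Mei ∩ Wendy: 12:15-16:15.
Those are the intersection windows.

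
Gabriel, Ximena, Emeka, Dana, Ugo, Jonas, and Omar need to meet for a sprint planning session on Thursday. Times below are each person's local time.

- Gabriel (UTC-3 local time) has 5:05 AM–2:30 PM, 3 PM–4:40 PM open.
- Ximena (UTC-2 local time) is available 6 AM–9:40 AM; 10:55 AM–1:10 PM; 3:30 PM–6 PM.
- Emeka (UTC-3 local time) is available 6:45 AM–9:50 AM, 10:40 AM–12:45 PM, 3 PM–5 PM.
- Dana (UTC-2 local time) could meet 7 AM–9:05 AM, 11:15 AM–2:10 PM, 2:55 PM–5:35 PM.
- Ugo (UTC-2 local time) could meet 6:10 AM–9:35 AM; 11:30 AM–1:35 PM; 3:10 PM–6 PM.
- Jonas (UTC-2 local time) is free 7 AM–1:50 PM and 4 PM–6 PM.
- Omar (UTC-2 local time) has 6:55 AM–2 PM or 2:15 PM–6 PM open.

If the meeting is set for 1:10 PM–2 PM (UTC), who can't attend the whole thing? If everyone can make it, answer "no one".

Gabriel in UTC: 08:05-17:30, 18:00-19:40 (add 3h to convert from UTC-3).
Ximena in UTC: 08:00-11:40, 12:55-15:10, 17:30-20:00 (add 2h to convert from UTC-2).
Emeka in UTC: 09:45-12:50, 13:40-15:45, 18:00-20:00 (add 3h to convert from UTC-3).
Dana in UTC: 09:00-11:05, 13:15-16:10, 16:55-19:35 (add 2h to convert from UTC-2).
Ugo in UTC: 08:10-11:35, 13:30-15:35, 17:10-20:00 (add 2h to convert from UTC-2).
Jonas in UTC: 09:00-15:50, 18:00-20:00 (add 2h to convert from UTC-2).
Omar in UTC: 08:55-16:00, 16:15-20:00 (add 2h to convert from UTC-2).
Gabriel: free for 13:10-14:00. Ximena: free for 13:10-14:00. Emeka: not fully free for 13:10-14:00. Dana: not fully free for 13:10-14:00. Ugo: not fully free for 13:10-14:00. Jonas: free for 13:10-14:00. Omar: free for 13:10-14:00.

Dana, Emeka, Ugo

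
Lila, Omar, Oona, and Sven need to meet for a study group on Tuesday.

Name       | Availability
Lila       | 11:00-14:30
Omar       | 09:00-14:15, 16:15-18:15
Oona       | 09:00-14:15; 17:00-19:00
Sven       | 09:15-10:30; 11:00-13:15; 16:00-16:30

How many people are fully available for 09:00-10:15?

2

Omar and Oona can make the full 09:00-10:15 slot — that's 2.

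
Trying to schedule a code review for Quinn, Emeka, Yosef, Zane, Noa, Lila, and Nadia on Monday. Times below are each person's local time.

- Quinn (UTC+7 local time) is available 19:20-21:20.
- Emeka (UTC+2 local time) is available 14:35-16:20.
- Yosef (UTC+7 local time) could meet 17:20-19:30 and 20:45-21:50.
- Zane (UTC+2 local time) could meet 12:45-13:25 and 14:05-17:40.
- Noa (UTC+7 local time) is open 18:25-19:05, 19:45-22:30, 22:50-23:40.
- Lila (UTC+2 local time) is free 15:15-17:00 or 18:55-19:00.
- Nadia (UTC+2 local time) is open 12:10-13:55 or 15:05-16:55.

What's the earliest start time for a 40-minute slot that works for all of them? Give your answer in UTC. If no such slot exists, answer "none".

Quinn in UTC: 12:20-14:20 (subtract 7h to convert from UTC+7).
Emeka in UTC: 12:35-14:20 (subtract 2h to convert from UTC+2).
Yosef in UTC: 10:20-12:30, 13:45-14:50 (subtract 7h to convert from UTC+7).
Zane in UTC: 10:45-11:25, 12:05-15:40 (subtract 2h to convert from UTC+2).
Noa in UTC: 11:25-12:05, 12:45-15:30, 15:50-16:40 (subtract 7h to convert from UTC+7).
Lila in UTC: 13:15-15:00, 16:55-17:00 (subtract 2h to convert from UTC+2).
Nadia in UTC: 10:10-11:55, 13:05-14:55 (subtract 2h to convert from UTC+2).
Quinn ∩ Emeka: 12:35-14:20.
Quinn ∩ Emeka ∩ Yosef: 13:45-14:20.
Quinn ∩ Emeka ∩ Yosef ∩ Zane: 13:45-14:20.
Quinn ∩ Emeka ∩ Yosef ∩ Zane ∩ Noa: 13:45-14:20.
Quinn ∩ Emeka ∩ Yosef ∩ Zane ∩ Noa ∩ Lila: 13:45-14:20.
Quinn ∩ Emeka ∩ Yosef ∩ Zane ∩ Noa ∩ Lila ∩ Nadia: 13:45-14:20.
No common window is at least 40 minutes long.

none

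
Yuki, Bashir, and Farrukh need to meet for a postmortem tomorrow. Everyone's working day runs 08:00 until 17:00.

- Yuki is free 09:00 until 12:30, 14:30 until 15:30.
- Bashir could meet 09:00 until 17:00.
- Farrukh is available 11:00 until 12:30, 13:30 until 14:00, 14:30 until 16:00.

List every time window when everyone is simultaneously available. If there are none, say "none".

Yuki ∩ Bashir: 09:00-12:30, 14:30-15:30.
Yuki ∩ Bashir ∩ Farrukh: 11:00-12:30, 14:30-15:30.

11:00-12:30, 14:30-15:30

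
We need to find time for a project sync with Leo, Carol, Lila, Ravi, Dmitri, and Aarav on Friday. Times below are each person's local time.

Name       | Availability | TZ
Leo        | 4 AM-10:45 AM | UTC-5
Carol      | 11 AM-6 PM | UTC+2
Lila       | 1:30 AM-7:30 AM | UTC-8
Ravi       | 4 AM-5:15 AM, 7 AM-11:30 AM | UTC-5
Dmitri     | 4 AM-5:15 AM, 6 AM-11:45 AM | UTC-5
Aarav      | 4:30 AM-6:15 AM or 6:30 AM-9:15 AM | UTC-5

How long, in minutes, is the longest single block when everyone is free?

Leo in UTC: 09:00-15:45 (add 5h to convert from UTC-5).
Carol in UTC: 09:00-16:00 (subtract 2h to convert from UTC+2).
Lila in UTC: 09:30-15:30 (add 8h to convert from UTC-8).
Ravi in UTC: 09:00-10:15, 12:00-16:30 (add 5h to convert from UTC-5).
Dmitri in UTC: 09:00-10:15, 11:00-16:45 (add 5h to convert from UTC-5).
Aarav in UTC: 09:30-11:15, 11:30-14:15 (add 5h to convert from UTC-5).
Leo ∩ Carol: 09:00-15:45.
Leo ∩ Carol ∩ Lila: 09:30-15:30.
Leo ∩ Carol ∩ Lila ∩ Ravi: 09:30-10:15, 12:00-15:30.
Leo ∩ Carol ∩ Lila ∩ Ravi ∩ Dmitri: 09:30-10:15, 12:00-15:30.
Leo ∩ Carol ∩ Lila ∩ Ravi ∩ Dmitri ∩ Aarav: 09:30-10:15, 12:00-14:15.
The longest is 12:00-14:15 at 135 minutes.

135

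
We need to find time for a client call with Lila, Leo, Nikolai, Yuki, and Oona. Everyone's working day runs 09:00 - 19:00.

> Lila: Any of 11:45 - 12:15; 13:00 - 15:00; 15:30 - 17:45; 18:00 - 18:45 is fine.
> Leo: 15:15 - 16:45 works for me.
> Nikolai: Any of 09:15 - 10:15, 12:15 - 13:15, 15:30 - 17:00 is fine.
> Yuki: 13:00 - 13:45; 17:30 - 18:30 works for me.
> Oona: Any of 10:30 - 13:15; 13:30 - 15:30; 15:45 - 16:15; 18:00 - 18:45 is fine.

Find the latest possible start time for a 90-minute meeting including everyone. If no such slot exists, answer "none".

Lila ∩ Leo: 15:30-16:45.
Lila ∩ Leo ∩ Nikolai: 15:30-16:45.
Lila ∩ Leo ∩ Nikolai ∩ Yuki: ∅.
Lila ∩ Leo ∩ Nikolai ∩ Yuki ∩ Oona: ∅.
There is no time when everyone is free.
No common window is at least 90 minutes long.

none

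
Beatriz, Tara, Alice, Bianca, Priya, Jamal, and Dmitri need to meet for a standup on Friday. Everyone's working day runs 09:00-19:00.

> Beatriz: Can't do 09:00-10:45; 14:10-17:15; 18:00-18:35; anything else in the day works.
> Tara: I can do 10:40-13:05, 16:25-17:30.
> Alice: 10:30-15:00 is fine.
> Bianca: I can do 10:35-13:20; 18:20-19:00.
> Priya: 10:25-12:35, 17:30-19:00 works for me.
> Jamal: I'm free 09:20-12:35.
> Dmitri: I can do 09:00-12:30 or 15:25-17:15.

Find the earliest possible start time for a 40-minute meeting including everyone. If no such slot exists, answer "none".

10:45

Beatriz free: 10:45-14:10, 17:15-18:00, 18:35-19:00 (invert busy blocks within the working day).
Tara free: 10:40-13:05, 16:25-17:30.
Alice free: 10:30-15:00.
Bianca free: 10:35-13:20, 18:20-19:00.
Priya free: 10:25-12:35, 17:30-19:00.
Jamal free: 09:20-12:35.
Dmitri free: 09:00-12:30, 15:25-17:15.
Beatriz ∩ Tara: 10:45-13:05, 17:15-17:30.
Beatriz ∩ Tara ∩ Alice: 10:45-13:05.
Beatriz ∩ Tara ∩ Alice ∩ Bianca: 10:45-13:05.
Beatriz ∩ Tara ∩ Alice ∩ Bianca ∩ Priya: 10:45-12:35.
Beatriz ∩ Tara ∩ Alice ∩ Bianca ∩ Priya ∩ Jamal: 10:45-12:35.
Beatriz ∩ Tara ∩ Alice ∩ Bianca ∩ Priya ∩ Jamal ∩ Dmitri: 10:45-12:30.
The first common window of at least 40 minutes is 10:45-12:30, so the earliest start is 10:45.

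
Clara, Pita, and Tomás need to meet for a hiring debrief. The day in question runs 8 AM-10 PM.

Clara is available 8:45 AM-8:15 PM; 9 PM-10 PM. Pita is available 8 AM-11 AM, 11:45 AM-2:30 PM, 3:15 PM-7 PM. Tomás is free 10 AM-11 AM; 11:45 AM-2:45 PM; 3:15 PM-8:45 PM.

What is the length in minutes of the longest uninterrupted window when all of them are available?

Clara ∩ Pita: 08:45-11:00, 11:45-14:30, 15:15-19:00.
Clara ∩ Pita ∩ Tomás: 10:00-11:00, 11:45-14:30, 15:15-19:00.
So the common availability across everyone is 10:00-11:00, 11:45-14:30, 15:15-19:00.
The longest is 15:15-19:00 at 225 minutes.

225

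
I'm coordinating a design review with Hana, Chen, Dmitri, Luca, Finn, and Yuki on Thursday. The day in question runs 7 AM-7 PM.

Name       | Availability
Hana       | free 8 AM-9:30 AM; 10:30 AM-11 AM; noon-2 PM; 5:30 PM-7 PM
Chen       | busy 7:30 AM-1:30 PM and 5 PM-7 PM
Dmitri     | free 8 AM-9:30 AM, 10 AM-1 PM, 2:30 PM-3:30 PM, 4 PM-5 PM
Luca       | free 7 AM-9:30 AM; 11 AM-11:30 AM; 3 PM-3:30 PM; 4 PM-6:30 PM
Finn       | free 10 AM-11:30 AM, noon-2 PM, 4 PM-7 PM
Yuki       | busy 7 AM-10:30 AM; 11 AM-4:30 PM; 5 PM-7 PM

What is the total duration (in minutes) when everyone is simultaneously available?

Hana free: 08:00-09:30, 10:30-11:00, 12:00-14:00, 17:30-19:00.
Chen free: 07:00-07:30, 13:30-17:00 (invert busy blocks within the working day).
Dmitri free: 08:00-09:30, 10:00-13:00, 14:30-15:30, 16:00-17:00.
Luca free: 07:00-09:30, 11:00-11:30, 15:00-15:30, 16:00-18:30.
Finn free: 10:00-11:30, 12:00-14:00, 16:00-19:00.
Yuki free: 10:30-11:00, 16:30-17:00 (invert busy blocks within the working day).
Hana ∩ Chen: 13:30-14:00.
Hana ∩ Chen ∩ Dmitri: ∅.
Hana ∩ Chen ∩ Dmitri ∩ Luca: ∅.
Hana ∩ Chen ∩ Dmitri ∩ Luca ∩ Finn: ∅.
Hana ∩ Chen ∩ Dmitri ∩ Luca ∩ Finn ∩ Yuki: ∅.
There is no time when everyone is free.
There is no common window, so the total is 0 minutes.

0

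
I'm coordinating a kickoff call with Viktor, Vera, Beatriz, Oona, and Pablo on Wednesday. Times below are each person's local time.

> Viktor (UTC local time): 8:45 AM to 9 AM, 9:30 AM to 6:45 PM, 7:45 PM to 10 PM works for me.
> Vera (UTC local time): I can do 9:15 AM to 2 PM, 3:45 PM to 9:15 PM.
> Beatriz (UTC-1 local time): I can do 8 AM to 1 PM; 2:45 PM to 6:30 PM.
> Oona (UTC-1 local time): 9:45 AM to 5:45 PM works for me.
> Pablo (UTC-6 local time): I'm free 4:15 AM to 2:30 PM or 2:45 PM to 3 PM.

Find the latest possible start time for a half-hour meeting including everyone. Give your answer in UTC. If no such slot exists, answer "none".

Viktor in UTC: 08:45-09:00, 09:30-18:45, 19:45-22:00.
Vera in UTC: 09:15-14:00, 15:45-21:15.
Beatriz in UTC: 09:00-14:00, 15:45-19:30 (add 1h to convert from UTC-1).
Oona in UTC: 10:45-18:45 (add 1h to convert from UTC-1).
Pablo in UTC: 10:15-20:30, 20:45-21:00 (add 6h to convert from UTC-6).
Viktor ∩ Vera: 09:30-14:00, 15:45-18:45, 19:45-21:15.
Viktor ∩ Vera ∩ Beatriz: 09:30-14:00, 15:45-18:45.
Viktor ∩ Vera ∩ Beatriz ∩ Oona: 10:45-14:00, 15:45-18:45.
Viktor ∩ Vera ∩ Beatriz ∩ Oona ∩ Pablo: 10:45-14:00, 15:45-18:45.
The last common window of at least 30 minutes is 15:45-18:45; a 30-minute meeting can start as late as 18:15 and still end by 18:45.

18:15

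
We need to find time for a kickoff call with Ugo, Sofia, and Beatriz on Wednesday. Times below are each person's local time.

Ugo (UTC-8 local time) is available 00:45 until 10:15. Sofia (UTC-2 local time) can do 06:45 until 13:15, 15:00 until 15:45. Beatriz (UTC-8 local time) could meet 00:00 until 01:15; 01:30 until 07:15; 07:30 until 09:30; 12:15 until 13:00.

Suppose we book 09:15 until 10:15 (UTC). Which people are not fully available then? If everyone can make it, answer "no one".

Ugo in UTC: 08:45-18:15 (add 8h to convert from UTC-8).
Sofia in UTC: 08:45-15:15, 17:00-17:45 (add 2h to convert from UTC-2).
Beatriz in UTC: 08:00-09:15, 09:30-15:15, 15:30-17:30, 20:15-21:00 (add 8h to convert from UTC-8).
Ugo: free for 09:15-10:15. Sofia: free for 09:15-10:15. Beatriz: not fully free for 09:15-10:15.

Beatriz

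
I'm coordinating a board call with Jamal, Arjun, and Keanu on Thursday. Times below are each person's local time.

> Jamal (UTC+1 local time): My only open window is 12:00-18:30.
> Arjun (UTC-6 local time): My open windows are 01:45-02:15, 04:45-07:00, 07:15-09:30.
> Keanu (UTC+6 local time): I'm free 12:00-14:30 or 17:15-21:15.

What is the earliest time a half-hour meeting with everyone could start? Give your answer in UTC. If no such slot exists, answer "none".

11:15

Jamal in UTC: 11:00-17:30 (subtract 1h to convert from UTC+1).
Arjun in UTC: 07:45-08:15, 10:45-13:00, 13:15-15:30 (add 6h to convert from UTC-6).
Keanu in UTC: 06:00-08:30, 11:15-15:15 (subtract 6h to convert from UTC+6).
Jamal ∩ Arjun: 11:00-13:00, 13:15-15:30.
Jamal ∩ Arjun ∩ Keanu: 11:15-13:00, 13:15-15:15.
The first common window of at least 30 minutes is 11:15-13:00, so the earliest start is 11:15.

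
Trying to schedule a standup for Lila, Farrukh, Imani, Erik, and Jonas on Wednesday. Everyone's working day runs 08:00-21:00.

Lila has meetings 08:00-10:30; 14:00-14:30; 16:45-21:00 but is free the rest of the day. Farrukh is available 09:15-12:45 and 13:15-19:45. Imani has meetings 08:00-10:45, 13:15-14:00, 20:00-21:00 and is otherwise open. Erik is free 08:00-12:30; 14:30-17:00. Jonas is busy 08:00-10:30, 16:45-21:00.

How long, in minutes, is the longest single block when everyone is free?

Lila free: 10:30-14:00, 14:30-16:45 (invert busy blocks within the working day).
Farrukh free: 09:15-12:45, 13:15-19:45.
Imani free: 10:45-13:15, 14:00-20:00 (invert busy blocks within the working day).
Erik free: 08:00-12:30, 14:30-17:00.
Jonas free: 10:30-16:45 (invert busy blocks within the working day).
Lila ∩ Farrukh: 10:30-12:45, 13:15-14:00, 14:30-16:45.
Lila ∩ Farrukh ∩ Imani: 10:45-12:45, 14:30-16:45.
Lila ∩ Farrukh ∩ Imani ∩ Erik: 10:45-12:30, 14:30-16:45.
Lila ∩ Farrukh ∩ Imani ∩ Erik ∩ Jonas: 10:45-12:30, 14:30-16:45.
The longest is 14:30-16:45 at 135 minutes.

135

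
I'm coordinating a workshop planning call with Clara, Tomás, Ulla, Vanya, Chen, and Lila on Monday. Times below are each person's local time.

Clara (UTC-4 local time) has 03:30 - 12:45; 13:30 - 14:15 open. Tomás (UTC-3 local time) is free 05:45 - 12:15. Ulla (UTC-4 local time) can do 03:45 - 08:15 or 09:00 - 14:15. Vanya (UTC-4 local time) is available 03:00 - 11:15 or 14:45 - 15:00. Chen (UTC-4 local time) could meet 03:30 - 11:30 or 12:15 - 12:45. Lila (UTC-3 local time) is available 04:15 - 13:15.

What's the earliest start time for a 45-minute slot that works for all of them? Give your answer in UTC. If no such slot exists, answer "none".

Clara in UTC: 07:30-16:45, 17:30-18:15 (add 4h to convert from UTC-4).
Tomás in UTC: 08:45-15:15 (add 3h to convert from UTC-3).
Ulla in UTC: 07:45-12:15, 13:00-18:15 (add 4h to convert from UTC-4).
Vanya in UTC: 07:00-15:15, 18:45-19:00 (add 4h to convert from UTC-4).
Chen in UTC: 07:30-15:30, 16:15-16:45 (add 4h to convert from UTC-4).
Lila in UTC: 07:15-16:15 (add 3h to convert from UTC-3).
Clara ∩ Tomás: 08:45-15:15.
Clara ∩ Tomás ∩ Ulla: 08:45-12:15, 13:00-15:15.
Clara ∩ Tomás ∩ Ulla ∩ Vanya: 08:45-12:15, 13:00-15:15.
Clara ∩ Tomás ∩ Ulla ∩ Vanya ∩ Chen: 08:45-12:15, 13:00-15:15.
Clara ∩ Tomás ∩ Ulla ∩ Vanya ∩ Chen ∩ Lila: 08:45-12:15, 13:00-15:15.
The first common window of at least 45 minutes is 08:45-12:15, so the earliest start is 08:45.

08:45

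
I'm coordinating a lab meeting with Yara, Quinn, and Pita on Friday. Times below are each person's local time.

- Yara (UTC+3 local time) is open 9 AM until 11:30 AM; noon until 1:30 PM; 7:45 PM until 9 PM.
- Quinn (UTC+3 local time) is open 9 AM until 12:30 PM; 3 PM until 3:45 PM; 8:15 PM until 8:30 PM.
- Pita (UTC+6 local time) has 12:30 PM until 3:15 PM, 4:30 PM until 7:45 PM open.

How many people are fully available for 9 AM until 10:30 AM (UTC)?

Yara in UTC: 06:00-08:30, 09:00-10:30, 16:45-18:00 (subtract 3h to convert from UTC+3).
Quinn in UTC: 06:00-09:30, 12:00-12:45, 17:15-17:30 (subtract 3h to convert from UTC+3).
Pita in UTC: 06:30-09:15, 10:30-13:45 (subtract 6h to convert from UTC+6).
Yara can make the full 09:00-10:30 slot — that's 1.

1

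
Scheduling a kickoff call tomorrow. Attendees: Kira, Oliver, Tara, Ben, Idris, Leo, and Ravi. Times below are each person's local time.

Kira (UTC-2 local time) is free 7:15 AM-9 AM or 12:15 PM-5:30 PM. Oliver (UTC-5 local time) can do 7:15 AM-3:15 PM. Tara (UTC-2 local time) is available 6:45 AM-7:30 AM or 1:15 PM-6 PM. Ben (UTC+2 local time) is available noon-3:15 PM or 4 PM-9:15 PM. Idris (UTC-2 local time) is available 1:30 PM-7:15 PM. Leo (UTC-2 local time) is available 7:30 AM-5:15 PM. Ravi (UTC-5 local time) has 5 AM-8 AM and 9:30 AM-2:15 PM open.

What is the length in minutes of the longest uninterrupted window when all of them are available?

Kira in UTC: 09:15-11:00, 14:15-19:30 (add 2h to convert from UTC-2).
Oliver in UTC: 12:15-20:15 (add 5h to convert from UTC-5).
Tara in UTC: 08:45-09:30, 15:15-20:00 (add 2h to convert from UTC-2).
Ben in UTC: 10:00-13:15, 14:00-19:15 (subtract 2h to convert from UTC+2).
Idris in UTC: 15:30-21:15 (add 2h to convert from UTC-2).
Leo in UTC: 09:30-19:15 (add 2h to convert from UTC-2).
Ravi in UTC: 10:00-13:00, 14:30-19:15 (add 5h to convert from UTC-5).
Kira ∩ Oliver: 14:15-19:30.
Kira ∩ Oliver ∩ Tara: 15:15-19:30.
Kira ∩ Oliver ∩ Tara ∩ Ben: 15:15-19:15.
Kira ∩ Oliver ∩ Tara ∩ Ben ∩ Idris: 15:30-19:15.
Kira ∩ Oliver ∩ Tara ∩ Ben ∩ Idris ∩ Leo: 15:30-19:15.
Kira ∩ Oliver ∩ Tara ∩ Ben ∩ Idris ∩ Leo ∩ Ravi: 15:30-19:15.
Those are the intersection windows.
The longest is 15:30-19:15 at 225 minutes.

225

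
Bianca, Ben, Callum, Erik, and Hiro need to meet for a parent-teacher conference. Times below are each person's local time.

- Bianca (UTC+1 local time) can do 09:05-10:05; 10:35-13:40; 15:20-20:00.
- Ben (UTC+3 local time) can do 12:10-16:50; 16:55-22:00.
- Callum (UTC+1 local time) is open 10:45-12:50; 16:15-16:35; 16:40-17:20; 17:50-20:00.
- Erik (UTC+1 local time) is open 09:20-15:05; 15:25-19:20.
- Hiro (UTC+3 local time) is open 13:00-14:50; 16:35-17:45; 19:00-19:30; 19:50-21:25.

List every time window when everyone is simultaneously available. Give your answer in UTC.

Bianca in UTC: 08:05-09:05, 09:35-12:40, 14:20-19:00 (subtract 1h to convert from UTC+1).
Ben in UTC: 09:10-13:50, 13:55-19:00 (subtract 3h to convert from UTC+3).
Callum in UTC: 09:45-11:50, 15:15-15:35, 15:40-16:20, 16:50-19:00 (subtract 1h to convert from UTC+1).
Erik in UTC: 08:20-14:05, 14:25-18:20 (subtract 1h to convert from UTC+1).
Hiro in UTC: 10:00-11:50, 13:35-14:45, 16:00-16:30, 16:50-18:25 (subtract 3h to convert from UTC+3).
Bianca ∩ Ben: 09:35-12:40, 14:20-19:00.
Bianca ∩ Ben ∩ Callum: 09:45-11:50, 15:15-15:35, 15:40-16:20, 16:50-19:00.
Bianca ∩ Ben ∩ Callum ∩ Erik: 09:45-11:50, 15:15-15:35, 15:40-16:20, 16:50-18:20.
Bianca ∩ Ben ∩ Callum ∩ Erik ∩ Hiro: 10:00-11:50, 16:00-16:20, 16:50-18:20.

10:00-11:50, 16:00-16:20, 16:50-18:20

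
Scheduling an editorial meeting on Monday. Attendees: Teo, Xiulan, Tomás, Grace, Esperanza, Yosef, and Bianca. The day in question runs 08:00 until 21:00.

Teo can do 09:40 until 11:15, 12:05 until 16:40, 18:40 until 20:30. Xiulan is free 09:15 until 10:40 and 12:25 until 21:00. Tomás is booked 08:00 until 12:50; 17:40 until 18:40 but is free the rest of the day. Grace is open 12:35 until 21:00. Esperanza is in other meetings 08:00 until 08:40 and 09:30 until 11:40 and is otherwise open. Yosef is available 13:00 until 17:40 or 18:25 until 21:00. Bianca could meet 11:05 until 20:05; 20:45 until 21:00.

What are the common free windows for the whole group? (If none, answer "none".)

Teo free: 09:40-11:15, 12:05-16:40, 18:40-20:30.
Xiulan free: 09:15-10:40, 12:25-21:00.
Tomás free: 12:50-17:40, 18:40-21:00 (invert busy blocks within the working day).
Grace free: 12:35-21:00.
Esperanza free: 08:40-09:30, 11:40-21:00 (invert busy blocks within the working day).
Yosef free: 13:00-17:40, 18:25-21:00.
Bianca free: 11:05-20:05, 20:45-21:00.
Teo ∩ Xiulan: 09:40-10:40, 12:25-16:40, 18:40-20:30.
Teo ∩ Xiulan ∩ Tomás: 12:50-16:40, 18:40-20:30.
Teo ∩ Xiulan ∩ Tomás ∩ Grace: 12:50-16:40, 18:40-20:30.
Teo ∩ Xiulan ∩ Tomás ∩ Grace ∩ Esperanza: 12:50-16:40, 18:40-20:30.
Teo ∩ Xiulan ∩ Tomás ∩ Grace ∩ Esperanza ∩ Yosef: 13:00-16:40, 18:40-20:30.
Teo ∩ Xiulan ∩ Tomás ∩ Grace ∩ Esperanza ∩ Yosef ∩ Bianca: 13:00-16:40, 18:40-20:05.
So the common availability across everyone is 13:00-16:40, 18:40-20:05.

13:00-16:40, 18:40-20:05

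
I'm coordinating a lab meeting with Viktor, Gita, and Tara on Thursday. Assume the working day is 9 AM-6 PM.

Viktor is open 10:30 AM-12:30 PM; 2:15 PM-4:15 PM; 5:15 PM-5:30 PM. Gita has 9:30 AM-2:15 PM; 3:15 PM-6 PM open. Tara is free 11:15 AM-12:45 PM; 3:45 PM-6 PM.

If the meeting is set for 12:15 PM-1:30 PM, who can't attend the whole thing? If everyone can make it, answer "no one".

Viktor: not fully free for 12:15-13:30. Gita: free for 12:15-13:30. Tara: not fully free for 12:15-13:30.

Tara, Viktor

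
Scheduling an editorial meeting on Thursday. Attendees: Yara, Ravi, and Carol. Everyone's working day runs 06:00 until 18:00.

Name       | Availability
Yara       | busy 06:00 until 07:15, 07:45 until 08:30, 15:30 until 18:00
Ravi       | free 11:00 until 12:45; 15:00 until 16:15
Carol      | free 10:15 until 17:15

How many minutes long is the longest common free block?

105

Yara free: 07:15-07:45, 08:30-15:30 (invert busy blocks within the working day).
Ravi free: 11:00-12:45, 15:00-16:15.
Carol free: 10:15-17:15.
Yara ∩ Ravi: 11:00-12:45, 15:00-15:30.
Yara ∩ Ravi ∩ Carol: 11:00-12:45, 15:00-15:30.
The longest is 11:00-12:45 at 105 minutes.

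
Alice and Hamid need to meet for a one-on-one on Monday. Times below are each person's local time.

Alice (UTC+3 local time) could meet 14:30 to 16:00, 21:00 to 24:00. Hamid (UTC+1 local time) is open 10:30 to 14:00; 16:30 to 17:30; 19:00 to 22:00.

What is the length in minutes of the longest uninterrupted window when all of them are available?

180

Alice in UTC: 11:30-13:00, 18:00-21:00 (subtract 3h to convert from UTC+3).
Hamid in UTC: 09:30-13:00, 15:30-16:30, 18:00-21:00 (subtract 1h to convert from UTC+1).
Alice ∩ Hamid: 11:30-13:00, 18:00-21:00.
The longest is 18:00-21:00 at 180 minutes.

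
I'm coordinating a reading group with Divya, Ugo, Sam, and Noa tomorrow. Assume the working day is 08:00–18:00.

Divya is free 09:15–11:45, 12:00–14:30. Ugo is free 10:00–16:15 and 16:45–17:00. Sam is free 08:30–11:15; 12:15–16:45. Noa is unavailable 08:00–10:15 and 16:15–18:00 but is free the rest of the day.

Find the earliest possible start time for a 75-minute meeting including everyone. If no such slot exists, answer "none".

Divya free: 09:15-11:45, 12:00-14:30.
Ugo free: 10:00-16:15, 16:45-17:00.
Sam free: 08:30-11:15, 12:15-16:45.
Noa free: 10:15-16:15 (invert busy blocks within the working day).
Divya ∩ Ugo: 10:00-11:45, 12:00-14:30.
Divya ∩ Ugo ∩ Sam: 10:00-11:15, 12:15-14:30.
Divya ∩ Ugo ∩ Sam ∩ Noa: 10:15-11:15, 12:15-14:30.
So the common availability across everyone is 10:15-11:15, 12:15-14:30.
The first common window of at least 75 minutes is 12:15-14:30, so the earliest start is 12:15.

12:15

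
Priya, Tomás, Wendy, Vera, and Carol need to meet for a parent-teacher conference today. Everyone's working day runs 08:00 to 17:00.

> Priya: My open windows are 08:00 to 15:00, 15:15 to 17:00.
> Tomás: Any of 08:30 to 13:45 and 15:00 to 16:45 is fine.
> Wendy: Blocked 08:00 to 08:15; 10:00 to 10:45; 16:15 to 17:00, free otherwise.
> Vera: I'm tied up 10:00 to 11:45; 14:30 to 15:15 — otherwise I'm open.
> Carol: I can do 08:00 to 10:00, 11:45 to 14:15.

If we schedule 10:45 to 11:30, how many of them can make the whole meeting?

3

Priya free: 08:00-15:00, 15:15-17:00.
Tomás free: 08:30-13:45, 15:00-16:45.
Wendy free: 08:15-10:00, 10:45-16:15 (invert busy blocks within the working day).
Vera free: 08:00-10:00, 11:45-14:30, 15:15-17:00 (invert busy blocks within the working day).
Carol free: 08:00-10:00, 11:45-14:15.
Priya, Tomás, and Wendy can make the full 10:45-11:30 slot — that's 3.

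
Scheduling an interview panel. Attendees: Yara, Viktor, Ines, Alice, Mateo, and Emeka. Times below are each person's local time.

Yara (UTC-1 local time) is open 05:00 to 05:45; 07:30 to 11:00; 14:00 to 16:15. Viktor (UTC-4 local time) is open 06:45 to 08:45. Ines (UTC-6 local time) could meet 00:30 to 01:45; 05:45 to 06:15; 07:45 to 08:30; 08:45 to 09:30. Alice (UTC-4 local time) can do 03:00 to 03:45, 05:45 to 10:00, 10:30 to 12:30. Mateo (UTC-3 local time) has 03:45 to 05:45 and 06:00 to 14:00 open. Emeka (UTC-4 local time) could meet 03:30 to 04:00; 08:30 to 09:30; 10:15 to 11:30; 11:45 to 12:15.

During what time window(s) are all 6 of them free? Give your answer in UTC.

Yara in UTC: 06:00-06:45, 08:30-12:00, 15:00-17:15 (add 1h to convert from UTC-1).
Viktor in UTC: 10:45-12:45 (add 4h to convert from UTC-4).
Ines in UTC: 06:30-07:45, 11:45-12:15, 13:45-14:30, 14:45-15:30 (add 6h to convert from UTC-6).
Alice in UTC: 07:00-07:45, 09:45-14:00, 14:30-16:30 (add 4h to convert from UTC-4).
Mateo in UTC: 06:45-08:45, 09:00-17:00 (add 3h to convert from UTC-3).
Emeka in UTC: 07:30-08:00, 12:30-13:30, 14:15-15:30, 15:45-16:15 (add 4h to convert from UTC-4).
Yara ∩ Viktor: 10:45-12:00.
Yara ∩ Viktor ∩ Ines: 11:45-12:00.
Yara ∩ Viktor ∩ Ines ∩ Alice: 11:45-12:00.
Yara ∩ Viktor ∩ Ines ∩ Alice ∩ Mateo: 11:45-12:00.
Yara ∩ Viktor ∩ Ines ∩ Alice ∩ Mateo ∩ Emeka: ∅.
There is no time when everyone is free.

none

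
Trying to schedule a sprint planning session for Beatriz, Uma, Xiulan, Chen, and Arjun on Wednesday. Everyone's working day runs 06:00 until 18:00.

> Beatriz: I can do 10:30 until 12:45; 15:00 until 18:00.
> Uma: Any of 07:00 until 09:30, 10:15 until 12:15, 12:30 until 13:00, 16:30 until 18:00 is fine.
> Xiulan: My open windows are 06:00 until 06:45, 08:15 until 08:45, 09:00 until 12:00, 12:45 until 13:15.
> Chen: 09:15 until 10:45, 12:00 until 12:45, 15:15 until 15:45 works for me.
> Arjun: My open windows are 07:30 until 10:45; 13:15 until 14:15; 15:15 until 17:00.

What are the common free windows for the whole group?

Beatriz ∩ Uma: 10:30-12:15, 12:30-12:45, 16:30-18:00.
Beatriz ∩ Uma ∩ Xiulan: 10:30-12:00.
Beatriz ∩ Uma ∩ Xiulan ∩ Chen: 10:30-10:45.
Beatriz ∩ Uma ∩ Xiulan ∩ Chen ∩ Arjun: 10:30-10:45.

10:30-10:45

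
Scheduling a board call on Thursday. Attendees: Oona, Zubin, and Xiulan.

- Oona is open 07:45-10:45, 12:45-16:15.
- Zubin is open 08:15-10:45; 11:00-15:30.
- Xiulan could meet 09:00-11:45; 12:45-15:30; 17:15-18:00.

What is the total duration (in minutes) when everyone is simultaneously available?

270

Oona ∩ Zubin: 08:15-10:45, 12:45-15:30.
Oona ∩ Zubin ∩ Xiulan: 09:00-10:45, 12:45-15:30.
Summing the common windows: 105 + 165 = 270 minutes.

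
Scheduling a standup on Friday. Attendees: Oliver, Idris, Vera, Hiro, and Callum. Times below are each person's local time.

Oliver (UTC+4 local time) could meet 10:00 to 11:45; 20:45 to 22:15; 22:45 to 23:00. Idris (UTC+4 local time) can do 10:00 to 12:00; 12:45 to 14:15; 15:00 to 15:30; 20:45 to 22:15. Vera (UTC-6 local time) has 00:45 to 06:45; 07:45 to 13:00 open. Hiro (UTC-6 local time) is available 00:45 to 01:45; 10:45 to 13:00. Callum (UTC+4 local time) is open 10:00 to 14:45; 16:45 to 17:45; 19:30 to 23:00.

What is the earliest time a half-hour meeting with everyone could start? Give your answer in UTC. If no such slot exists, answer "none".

Oliver in UTC: 06:00-07:45, 16:45-18:15, 18:45-19:00 (subtract 4h to convert from UTC+4).
Idris in UTC: 06:00-08:00, 08:45-10:15, 11:00-11:30, 16:45-18:15 (subtract 4h to convert from UTC+4).
Vera in UTC: 06:45-12:45, 13:45-19:00 (add 6h to convert from UTC-6).
Hiro in UTC: 06:45-07:45, 16:45-19:00 (add 6h to convert from UTC-6).
Callum in UTC: 06:00-10:45, 12:45-13:45, 15:30-19:00 (subtract 4h to convert from UTC+4).
Oliver ∩ Idris: 06:00-07:45, 16:45-18:15.
Oliver ∩ Idris ∩ Vera: 06:45-07:45, 16:45-18:15.
Oliver ∩ Idris ∩ Vera ∩ Hiro: 06:45-07:45, 16:45-18:15.
Oliver ∩ Idris ∩ Vera ∩ Hiro ∩ Callum: 06:45-07:45, 16:45-18:15.
The first common window of at least 30 minutes is 06:45-07:45, so the earliest start is 06:45.

06:45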